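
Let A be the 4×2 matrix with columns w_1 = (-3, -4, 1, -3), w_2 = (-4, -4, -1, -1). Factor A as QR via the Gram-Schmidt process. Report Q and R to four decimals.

Q = [[-0.5071, -0.4963], [-0.6761, -0.1985], [0.1690, -0.6452], [-0.5071, 0.5459]], R = [[5.9161, 5.0709], [0.0000, 2.8785]]

w_1 = (-3, -4, 1, -3); ‖w_1‖ = 5.9161, so e_1 = (-0.5071, -0.6761, 0.1690, -0.5071).
e_1·w_2 = (-0.5071)·(-4) + (-0.6761)·(-4) + 0.1690·(-1) + (-0.5071)·(-1) = 5.0709.
u_2 = w_2 − 5.0709·e_1 = (-1.4286, -0.5714, -1.8571, 1.5714).
‖u_2‖ = 2.8785, so e_2 = (-0.4963, -0.1985, -0.6452, 0.5459).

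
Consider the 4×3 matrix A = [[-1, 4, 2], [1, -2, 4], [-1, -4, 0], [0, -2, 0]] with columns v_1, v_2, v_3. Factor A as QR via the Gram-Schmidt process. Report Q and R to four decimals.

Q = [[-0.5774, 0.5361, 0.5913], [0.5774, -0.2144, 0.7831], [-0.5774, -0.7505, 0.1918], [0.0000, -0.3216, 0.0160]], R = [[1.7321, -1.1547, 1.1547], [0.0000, 6.2183, 0.2144], [0.0000, 0.0000, 4.3152]]

v_1 = (-1, 1, -1, 0); ‖v_1‖ = 1.7321, so q_1 = (-0.5774, 0.5774, -0.5774, 0.0000).
q_1·v_2 = (-0.5774)·4 + 0.5774·(-2) + (-0.5774)·(-4) + 0.0000·(-2) = -1.1547.
u_2 = v_2 + 1.1547·q_1 = (3.3333, -1.3333, -4.6667, -2.0000).
‖u_2‖ = 6.2183, so q_2 = (0.5361, -0.2144, -0.7505, -0.3216).
q_1·v_3 = (-0.5774)·2 + 0.5774·4 + (-0.5774)·0 + 0.0000·0 = 1.1547; q_2·v_3 = 0.5361·2 + (-0.2144)·4 + (-0.7505)·0 + (-0.3216)·0 = 0.2144.
u_3 = v_3 − 1.1547·q_1 − 0.2144·q_2 = (2.5517, 3.3793, 0.8276, 0.0690).
‖u_3‖ = 4.3152, so q_3 = (0.5913, 0.7831, 0.1918, 0.0160).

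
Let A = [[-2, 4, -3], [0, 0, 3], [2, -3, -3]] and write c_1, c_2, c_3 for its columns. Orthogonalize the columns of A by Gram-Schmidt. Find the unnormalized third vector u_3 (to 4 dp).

q_1 = c_1/‖c_1‖ = (-2, 0, 2)/2.8284 = (-0.7071, 0.0000, 0.7071).
r_{12} = q_1·c_2 = -4.9497.
u_2 = c_2 + 4.9497·q_1 = (0.5000, 0.0000, 0.5000).
‖u_2‖ = 0.7071, so q_2 = (0.7071, 0.0000, 0.7071).
r_{13} = q_1·c_3 = 0.0000; r_{23} = q_2·c_3 = -4.2426.
u_3 = c_3 + 0.0000·q_1 + 4.2426·q_2 = (0.0000, 3.0000, 0.0000).

u_3 = (0.0000, 3.0000, 0.0000)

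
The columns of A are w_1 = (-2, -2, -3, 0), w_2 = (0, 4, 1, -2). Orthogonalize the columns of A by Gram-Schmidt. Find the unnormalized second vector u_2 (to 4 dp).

u_2 = (-1.2941, 2.7059, -0.9412, -2.0000)

w_1 = (-2, -2, -3, 0); ‖w_1‖ = 4.1231, so e_1 = (-0.4851, -0.4851, -0.7276, 0.0000).
e_1·w_2 = (-0.4851)·0 + (-0.4851)·4 + (-0.7276)·1 + 0.0000·(-2) = -2.6679.
u_2 = w_2 + 2.6679·e_1 = (-1.2941, 2.7059, -0.9412, -2.0000).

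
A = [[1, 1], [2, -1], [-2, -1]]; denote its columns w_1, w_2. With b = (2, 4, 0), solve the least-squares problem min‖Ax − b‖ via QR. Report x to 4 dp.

x = (1.2308, -1.0769)

w_1 = (1, 2, -2); ‖w_1‖ = 3.0000, so q_1 = (0.3333, 0.6667, -0.6667).
q_1·w_2 = 0.3333·1 + 0.6667·(-1) + (-0.6667)·(-1) = 0.3333.
u_2 = w_2 − 0.3333·q_1 = (0.8889, -1.2222, -0.7778).
‖u_2‖ = 1.6997, so q_2 = (0.5230, -0.7191, -0.4576).
Qᵀb = (3.3333, -1.8304).
Back-substitute: x_2 = -1.8304/1.6997 = -1.0769.
x_1 = (3.3333 − 0.3333·(-1.0769))/3.0000 = 1.2308.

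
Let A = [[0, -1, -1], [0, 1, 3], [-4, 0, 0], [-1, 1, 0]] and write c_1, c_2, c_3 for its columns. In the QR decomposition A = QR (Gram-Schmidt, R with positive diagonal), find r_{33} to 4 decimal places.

c_1 = (0, 0, -4, -1); ‖c_1‖ = 4.1231, so q_1 = (0.0000, 0.0000, -0.9701, -0.2425).
q_1·c_2 = 0.0000·(-1) + 0.0000·1 + (-0.9701)·0 + (-0.2425)·1 = -0.2425.
u_2 = c_2 + 0.2425·q_1 = (-1.0000, 1.0000, -0.2353, 0.9412).
‖u_2‖ = 1.7150, so q_2 = (-0.5831, 0.5831, -0.1372, 0.5488).
q_1·c_3 = 0.0000·(-1) + 0.0000·3 + (-0.9701)·0 + (-0.2425)·0 = 0.0000; q_2·c_3 = (-0.5831)·(-1) + 0.5831·3 + (-0.1372)·0 + 0.5488·0 = 2.3324.
u_3 = c_3 + 0.0000·q_1 − 2.3324·q_2 = (0.3600, 1.6400, 0.3200, -1.2800).
r_{33} = ‖u_3‖ = 2.1354.

r_{33} = 2.1354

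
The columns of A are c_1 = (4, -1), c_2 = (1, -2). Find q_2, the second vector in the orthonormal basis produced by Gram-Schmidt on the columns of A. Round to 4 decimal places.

q_1 = c_1/‖c_1‖ = (4, -1)/4.1231 = (0.9701, -0.2425).
r_{12} = q_1·c_2 = 1.4552.
u_2 = c_2 − 1.4552·q_1 = (-0.4118, -1.6471).
‖u_2‖ = 1.6977, so q_2 = (-0.2425, -0.9701).

q_2 = (-0.2425, -0.9701)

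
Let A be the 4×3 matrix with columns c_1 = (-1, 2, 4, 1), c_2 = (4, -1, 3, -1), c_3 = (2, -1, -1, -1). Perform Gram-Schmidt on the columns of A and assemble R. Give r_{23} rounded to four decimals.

c_1 = (-1, 2, 4, 1); ‖c_1‖ = 4.6904, so e_1 = (-0.2132, 0.4264, 0.8528, 0.2132).
e_1·c_2 = (-0.2132)·4 + 0.4264·(-1) + 0.8528·3 + 0.2132·(-1) = 1.0660.
u_2 = c_2 − 1.0660·e_1 = (4.2273, -1.4545, 2.0909, -1.2273).
‖u_2‖ = 5.0856, so e_2 = (0.8312, -0.2860, 0.4111, -0.2413).
r_{23} = e_2·c_3 = 1.7786.

r_{23} = 1.7786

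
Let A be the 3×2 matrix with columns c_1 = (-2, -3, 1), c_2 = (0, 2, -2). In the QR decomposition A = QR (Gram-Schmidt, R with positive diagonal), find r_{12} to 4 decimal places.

r_{12} = -2.1381

c_1 = (-2, -3, 1); ‖c_1‖ = 3.7417, so q_1 = (-0.5345, -0.8018, 0.2673).
r_{12} = q_1·c_2 = -2.1381.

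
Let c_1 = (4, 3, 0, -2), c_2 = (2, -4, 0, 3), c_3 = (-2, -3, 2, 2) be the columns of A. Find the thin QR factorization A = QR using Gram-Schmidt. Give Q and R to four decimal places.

Q = [[0.7428, 0.6685, 0.0013], [0.5571, -0.5867, -0.0216], [0.0000, 0.0000, 0.9993], [-0.3714, 0.4571, -0.0297]], R = [[5.3852, -1.8570, -3.8996], [0.0000, 5.0549, 1.3371], [0.0000, 0.0000, 2.0013]]

c_1 = (4, 3, 0, -2); ‖c_1‖ = 5.3852, so e_1 = (0.7428, 0.5571, 0.0000, -0.3714).
e_1·c_2 = 0.7428·2 + 0.5571·(-4) + 0.0000·0 + (-0.3714)·3 = -1.8570.
u_2 = c_2 + 1.8570·e_1 = (3.3793, -2.9655, 0.0000, 2.3103).
‖u_2‖ = 5.0549, so e_2 = (0.6685, -0.5867, 0.0000, 0.4571).
e_1·c_3 = 0.7428·(-2) + 0.5571·(-3) + 0.0000·2 + (-0.3714)·2 = -3.8996; e_2·c_3 = 0.6685·(-2) + (-0.5867)·(-3) + 0.0000·2 + 0.4571·2 = 1.3371.
u_3 = c_3 + 3.8996·e_1 − 1.3371·e_2 = (0.0027, -0.0432, 2.0000, -0.0594).
‖u_3‖ = 2.0013, so e_3 = (0.0013, -0.0216, 0.9993, -0.0297).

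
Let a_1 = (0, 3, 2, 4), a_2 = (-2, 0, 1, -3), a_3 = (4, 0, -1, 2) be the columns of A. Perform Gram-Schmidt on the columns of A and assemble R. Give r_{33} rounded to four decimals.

q_1 = a_1/‖a_1‖ = (0, 3, 2, 4)/5.3852 = (0.0000, 0.5571, 0.3714, 0.7428).
r_{12} = q_1·a_2 = -1.8570.
u_2 = a_2 + 1.8570·q_1 = (-2.0000, 1.0345, 1.6897, -1.6207).
‖u_2‖ = 3.2483, so q_2 = (-0.6157, 0.3185, 0.5202, -0.4989).
r_{13} = q_1·a_3 = 1.1142; r_{23} = q_2·a_3 = -3.9808.
u_3 = a_3 − 1.1142·q_1 + 3.9808·q_2 = (1.5490, 0.6471, 0.6569, -0.8137).
r_{33} = ‖u_3‖ = 1.9778.

r_{33} = 1.9778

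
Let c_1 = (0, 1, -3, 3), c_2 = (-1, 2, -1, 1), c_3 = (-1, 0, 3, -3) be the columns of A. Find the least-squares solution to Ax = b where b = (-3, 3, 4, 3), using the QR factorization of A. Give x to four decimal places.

x = (2.5000, 0.2500, 2.7500)

e_1 = c_1/‖c_1‖ = (0, 1, -3, 3)/4.3589 = (0.0000, 0.2294, -0.6882, 0.6882).
r_{12} = e_1·c_2 = 1.8353.
u_2 = c_2 − 1.8353·e_1 = (-1.0000, 1.5789, 0.2632, -0.2632).
‖u_2‖ = 1.9057, so e_2 = (-0.5247, 0.8286, 0.1381, -0.1381).
r_{13} = e_1·c_3 = -4.1295; r_{23} = e_2·c_3 = 1.3533.
u_3 = c_3 + 4.1295·e_1 − 1.3533·e_2 = (-0.2899, -0.1739, -0.0290, 0.0290).
‖u_3‖ = 0.3405, so e_3 = (-0.8513, -0.5108, -0.0851, 0.0851).
Qᵀb = (0.0000, 4.1980, 0.9364).
Back-substitute: x_3 = 0.9364/0.3405 = 2.7500.
x_2 = (4.1980 − 1.3533·2.7500)/1.9057 = 0.2500.
x_1 = (0.0000 − 1.8353·0.2500 + 4.1295·2.7500)/4.3589 = 2.5000.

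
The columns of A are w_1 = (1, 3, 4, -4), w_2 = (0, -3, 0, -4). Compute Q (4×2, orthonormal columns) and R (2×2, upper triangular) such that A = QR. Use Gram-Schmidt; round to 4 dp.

q_1 = w_1/‖w_1‖ = (1, 3, 4, -4)/6.4807 = (0.1543, 0.4629, 0.6172, -0.6172).
r_{12} = q_1·w_2 = 1.0801.
u_2 = w_2 − 1.0801·q_1 = (-0.1667, -3.5000, -0.6667, -3.3333).
‖u_2‖ = 4.8819, so q_2 = (-0.0341, -0.7169, -0.1366, -0.6828).

Q = [[0.1543, -0.0341], [0.4629, -0.7169], [0.6172, -0.1366], [-0.6172, -0.6828]], R = [[6.4807, 1.0801], [0.0000, 4.8819]]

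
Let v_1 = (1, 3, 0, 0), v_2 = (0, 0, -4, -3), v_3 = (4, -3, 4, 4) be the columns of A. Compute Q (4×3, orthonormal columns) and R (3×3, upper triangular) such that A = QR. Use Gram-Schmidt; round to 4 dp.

v_1 = (1, 3, 0, 0); ‖v_1‖ = 3.1623, so e_1 = (0.3162, 0.9487, 0.0000, 0.0000).
e_1·v_2 = 0.3162·0 + 0.9487·0 + 0.0000·(-4) + 0.0000·(-3) = 0.0000.
u_2 = v_2 + 0.0000·e_1 = (0.0000, 0.0000, -4.0000, -3.0000).
‖u_2‖ = 5.0000, so e_2 = (0.0000, 0.0000, -0.8000, -0.6000).
e_1·v_3 = 0.3162·4 + 0.9487·(-3) + 0.0000·4 + 0.0000·4 = -1.5811; e_2·v_3 = 0.0000·4 + 0.0000·(-3) + (-0.8000)·4 + (-0.6000)·4 = -5.6000.
u_3 = v_3 + 1.5811·e_1 + 5.6000·e_2 = (4.5000, -1.5000, -0.4800, 0.6400).
‖u_3‖ = 4.8104, so e_3 = (0.9355, -0.3118, -0.0998, 0.1330).

Q = [[0.3162, 0.0000, 0.9355], [0.9487, 0.0000, -0.3118], [0.0000, -0.8000, -0.0998], [0.0000, -0.6000, 0.1330]], R = [[3.1623, 0.0000, -1.5811], [0.0000, 5.0000, -5.6000], [0.0000, 0.0000, 4.8104]]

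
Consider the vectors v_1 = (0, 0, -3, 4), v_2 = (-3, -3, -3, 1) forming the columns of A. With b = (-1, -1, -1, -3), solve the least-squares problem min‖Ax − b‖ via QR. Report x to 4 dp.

x = (-0.6215, 0.5028)

v_1 = (0, 0, -3, 4); ‖v_1‖ = 5.0000, so q_1 = (0.0000, 0.0000, -0.6000, 0.8000).
q_1·v_2 = 0.0000·(-3) + 0.0000·(-3) + (-0.6000)·(-3) + 0.8000·1 = 2.6000.
u_2 = v_2 − 2.6000·q_1 = (-3.0000, -3.0000, -1.4400, -1.0800).
‖u_2‖ = 4.6087, so q_2 = (-0.6509, -0.6509, -0.3125, -0.2343).
Qᵀb = (-1.8000, 2.3174).
Back-substitute: x_2 = 2.3174/4.6087 = 0.5028.
x_1 = (-1.8000 − 2.6000·0.5028)/5.0000 = -0.6215.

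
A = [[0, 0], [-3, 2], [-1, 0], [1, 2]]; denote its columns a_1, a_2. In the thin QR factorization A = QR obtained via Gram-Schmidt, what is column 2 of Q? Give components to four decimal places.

q_2 = (0.0000, 0.3553, -0.1421, 0.9239)

q_1 = a_1/‖a_1‖ = (0, -3, -1, 1)/3.3166 = (0.0000, -0.9045, -0.3015, 0.3015).
r_{12} = q_1·a_2 = -1.2060.
u_2 = a_2 + 1.2060·q_1 = (0.0000, 0.9091, -0.3636, 2.3636).
‖u_2‖ = 2.5584, so q_2 = (0.0000, 0.3553, -0.1421, 0.9239).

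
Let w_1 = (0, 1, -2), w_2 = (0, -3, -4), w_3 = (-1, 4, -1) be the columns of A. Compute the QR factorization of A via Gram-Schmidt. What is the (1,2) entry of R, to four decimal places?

e_1 = w_1/‖w_1‖ = (0, 1, -2)/2.2361 = (0.0000, 0.4472, -0.8944).
r_{12} = e_1·w_2 = 2.2361.

r_{12} = 2.2361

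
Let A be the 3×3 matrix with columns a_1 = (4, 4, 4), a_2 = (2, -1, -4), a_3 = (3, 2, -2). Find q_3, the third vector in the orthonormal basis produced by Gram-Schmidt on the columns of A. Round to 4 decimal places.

a_1 = (4, 4, 4); ‖a_1‖ = 6.9282, so q_1 = (0.5774, 0.5774, 0.5774).
q_1·a_2 = 0.5774·2 + 0.5774·(-1) + 0.5774·(-4) = -1.7321.
u_2 = a_2 + 1.7321·q_1 = (3.0000, 0.0000, -3.0000).
‖u_2‖ = 4.2426, so q_2 = (0.7071, 0.0000, -0.7071).
q_1·a_3 = 0.5774·3 + 0.5774·2 + 0.5774·(-2) = 1.7321; q_2·a_3 = 0.7071·3 + 0.0000·2 + (-0.7071)·(-2) = 3.5355.
u_3 = a_3 − 1.7321·q_1 − 3.5355·q_2 = (-0.5000, 1.0000, -0.5000).
‖u_3‖ = 1.2247, so q_3 = (-0.4082, 0.8165, -0.4082).

q_3 = (-0.4082, 0.8165, -0.4082)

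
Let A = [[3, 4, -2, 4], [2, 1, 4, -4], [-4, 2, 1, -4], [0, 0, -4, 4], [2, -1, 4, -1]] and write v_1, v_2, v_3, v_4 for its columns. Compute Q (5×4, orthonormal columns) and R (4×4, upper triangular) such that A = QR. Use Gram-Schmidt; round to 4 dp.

Q = [[0.5222, 0.7840, -0.1996, 0.2363], [0.3482, 0.1633, 0.5488, -0.6498], [-0.6963, 0.5357, 0.3548, 0.1993], [0.0000, 0.0000, -0.5668, -0.0240], [0.3482, -0.2679, 0.4602, 0.6940]], R = [[5.7446, 0.6963, 1.0445, 3.1334], [0.0000, 4.6384, -1.4503, 0.6076], [0.0000, 0.0000, 7.0573, -7.1403], [0.0000, 0.0000, 0.0000, 1.9566]]

v_1 = (3, 2, -4, 0, 2); ‖v_1‖ = 5.7446, so q_1 = (0.5222, 0.3482, -0.6963, 0.0000, 0.3482).
q_1·v_2 = 0.5222·4 + 0.3482·1 + (-0.6963)·2 + 0.0000·0 + 0.3482·(-1) = 0.6963.
u_2 = v_2 − 0.6963·q_1 = (3.6364, 0.7576, 2.4848, 0.0000, -1.2424).
‖u_2‖ = 4.6384, so q_2 = (0.7840, 0.1633, 0.5357, 0.0000, -0.2679).
q_1·v_3 = 0.5222·(-2) + 0.3482·4 + (-0.6963)·1 + 0.0000·(-4) + 0.3482·4 = 1.0445; q_2·v_3 = 0.7840·(-2) + 0.1633·4 + 0.5357·1 + 0.0000·(-4) + (-0.2679)·4 = -1.4503.
u_3 = v_3 − 1.0445·q_1 + 1.4503·q_2 = (-1.4085, 3.8732, 2.5042, -4.0000, 3.2479).
‖u_3‖ = 7.0573, so q_3 = (-0.1996, 0.5488, 0.3548, -0.5668, 0.4602).
q_1·v_4 = 0.5222·4 + 0.3482·(-4) + (-0.6963)·(-4) + 0.0000·4 + 0.3482·(-1) = 3.1334; q_2·v_4 = 0.7840·4 + 0.1633·(-4) + 0.5357·(-4) + 0.0000·4 + (-0.2679)·(-1) = 0.6076; q_3·v_4 = (-0.1996)·4 + 0.5488·(-4) + 0.3548·(-4) + (-0.5668)·4 + 0.4602·(-1) = -7.1403.
u_4 = v_4 − 3.1334·q_1 − 0.6076·q_2 + 7.1403·q_3 = (0.4623, -1.2713, 0.3900, -0.0471, 1.3579).
‖u_4‖ = 1.9566, so q_4 = (0.2363, -0.6498, 0.1993, -0.0240, 0.6940).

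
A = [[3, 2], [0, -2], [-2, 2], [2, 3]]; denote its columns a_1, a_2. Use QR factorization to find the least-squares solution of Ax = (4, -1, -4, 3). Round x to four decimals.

x = (1.5631, -0.0717)

e_1 = a_1/‖a_1‖ = (3, 0, -2, 2)/4.1231 = (0.7276, 0.0000, -0.4851, 0.4851).
r_{12} = e_1·a_2 = 1.9403.
u_2 = a_2 − 1.9403·e_1 = (0.5882, -2.0000, 2.9412, 2.0588).
‖u_2‖ = 4.1515, so e_2 = (0.1417, -0.4817, 0.7085, 0.4959).
Qᵀb = (6.3059, -0.2976).
Back-substitute: x_2 = -0.2976/4.1515 = -0.0717.
x_1 = (6.3059 − 1.9403·(-0.0717))/4.1231 = 1.5631.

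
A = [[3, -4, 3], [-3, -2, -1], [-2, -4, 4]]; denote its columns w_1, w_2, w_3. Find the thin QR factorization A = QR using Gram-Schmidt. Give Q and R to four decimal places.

Q = [[0.6396, -0.7139, -0.2850], [-0.6396, -0.2886, -0.7125], [-0.4264, -0.6380, 0.6412]], R = [[4.6904, 0.4264, 0.8528], [0.0000, 5.9848, -4.4051], [0.0000, 0.0000, 2.4224]]

w_1 = (3, -3, -2); ‖w_1‖ = 4.6904, so q_1 = (0.6396, -0.6396, -0.4264).
q_1·w_2 = 0.6396·(-4) + (-0.6396)·(-2) + (-0.4264)·(-4) = 0.4264.
u_2 = w_2 − 0.4264·q_1 = (-4.2727, -1.7273, -3.8182).
‖u_2‖ = 5.9848, so q_2 = (-0.7139, -0.2886, -0.6380).
q_1·w_3 = 0.6396·3 + (-0.6396)·(-1) + (-0.4264)·4 = 0.8528; q_2·w_3 = (-0.7139)·3 + (-0.2886)·(-1) + (-0.6380)·4 = -4.4051.
u_3 = w_3 − 0.8528·q_1 + 4.4051·q_2 = (-0.6904, -1.7259, 1.5533).
‖u_3‖ = 2.4224, so q_3 = (-0.2850, -0.7125, 0.6412).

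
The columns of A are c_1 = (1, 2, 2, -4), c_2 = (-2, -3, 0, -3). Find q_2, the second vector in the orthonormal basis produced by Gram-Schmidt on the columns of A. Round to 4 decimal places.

q_2 = (-0.4674, -0.7184, -0.0692, -0.5106)

c_1 = (1, 2, 2, -4); ‖c_1‖ = 5.0000, so q_1 = (0.2000, 0.4000, 0.4000, -0.8000).
q_1·c_2 = 0.2000·(-2) + 0.4000·(-3) + 0.4000·0 + (-0.8000)·(-3) = 0.8000.
u_2 = c_2 − 0.8000·q_1 = (-2.1600, -3.3200, -0.3200, -2.3600).
‖u_2‖ = 4.6217, so q_2 = (-0.4674, -0.7184, -0.0692, -0.5106).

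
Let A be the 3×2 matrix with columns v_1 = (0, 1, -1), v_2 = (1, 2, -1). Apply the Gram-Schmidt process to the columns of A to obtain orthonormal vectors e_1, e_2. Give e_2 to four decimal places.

e_2 = (0.8165, 0.4082, 0.4082)

e_1 = v_1/‖v_1‖ = (0, 1, -1)/1.4142 = (0.0000, 0.7071, -0.7071).
r_{12} = e_1·v_2 = 2.1213.
u_2 = v_2 − 2.1213·e_1 = (1.0000, 0.5000, 0.5000).
‖u_2‖ = 1.2247, so e_2 = (0.8165, 0.4082, 0.4082).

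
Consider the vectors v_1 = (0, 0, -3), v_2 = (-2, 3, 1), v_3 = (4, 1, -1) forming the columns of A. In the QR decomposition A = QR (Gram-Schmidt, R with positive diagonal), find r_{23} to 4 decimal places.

v_1 = (0, 0, -3); ‖v_1‖ = 3.0000, so e_1 = (0.0000, 0.0000, -1.0000).
e_1·v_2 = 0.0000·(-2) + 0.0000·3 + (-1.0000)·1 = -1.0000.
u_2 = v_2 + 1.0000·e_1 = (-2.0000, 3.0000, 0.0000).
‖u_2‖ = 3.6056, so e_2 = (-0.5547, 0.8321, 0.0000).
r_{23} = e_2·v_3 = -1.3868.

r_{23} = -1.3868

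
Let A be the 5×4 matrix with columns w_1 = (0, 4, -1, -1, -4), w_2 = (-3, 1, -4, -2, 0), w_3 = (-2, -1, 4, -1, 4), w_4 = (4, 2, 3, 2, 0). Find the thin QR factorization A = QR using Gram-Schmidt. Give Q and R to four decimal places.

w_1 = (0, 4, -1, -1, -4); ‖w_1‖ = 5.8310, so e_1 = (0.0000, 0.6860, -0.1715, -0.1715, -0.6860).
e_1·w_2 = 0.0000·(-3) + 0.6860·1 + (-0.1715)·(-4) + (-0.1715)·(-2) + (-0.6860)·0 = 1.7150.
u_2 = w_2 − 1.7150·e_1 = (-3.0000, -0.1765, -3.7059, -1.7059, 1.1765).
‖u_2‖ = 5.2018, so e_2 = (-0.5767, -0.0339, -0.7124, -0.3279, 0.2262).
e_1·w_3 = 0.0000·(-2) + 0.6860·(-1) + (-0.1715)·4 + (-0.1715)·(-1) + (-0.6860)·4 = -3.9445; e_2·w_3 = (-0.5767)·(-2) + (-0.0339)·(-1) + (-0.7124)·4 + (-0.3279)·(-1) + 0.2262·4 = -0.4297.
u_3 = w_3 + 3.9445·e_1 + 0.4297·e_2 = (-2.2478, 1.6913, 3.0174, -1.8174, 1.3913).
‖u_3‖ = 4.7177, so e_3 = (-0.4765, 0.3585, 0.6396, -0.3852, 0.2949).
e_1·w_4 = 0.0000·4 + 0.6860·2 + (-0.1715)·3 + (-0.1715)·2 + (-0.6860)·0 = 0.5145; e_2·w_4 = (-0.5767)·4 + (-0.0339)·2 + (-0.7124)·3 + (-0.3279)·2 + 0.2262·0 = -5.1679; e_3·w_4 = (-0.4765)·4 + 0.3585·2 + 0.6396·3 + (-0.3852)·2 + 0.2949·0 = -0.0406.
u_4 = w_4 − 0.5145·e_1 + 5.1679·e_2 + 0.0406·e_3 = (1.0002, 1.4863, -0.5675, 0.3779, 1.5337).
‖u_4‖ = 2.4549, so e_4 = (0.4074, 0.6054, -0.2312, 0.1539, 0.6247).

Q = [[0.0000, -0.5767, -0.4765, 0.4074], [0.6860, -0.0339, 0.3585, 0.6054], [-0.1715, -0.7124, 0.6396, -0.2312], [-0.1715, -0.3279, -0.3852, 0.1539], [-0.6860, 0.2262, 0.2949, 0.6247]], R = [[5.8310, 1.7150, -3.9445, 0.5145], [0.0000, 5.2018, -0.4297, -5.1679], [0.0000, 0.0000, 4.7177, -0.0406], [0.0000, 0.0000, 0.0000, 2.4549]]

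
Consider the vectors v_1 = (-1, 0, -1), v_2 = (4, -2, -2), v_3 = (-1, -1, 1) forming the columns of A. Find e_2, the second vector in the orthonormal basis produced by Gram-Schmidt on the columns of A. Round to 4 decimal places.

e_2 = (0.6396, -0.4264, -0.6396)

e_1 = v_1/‖v_1‖ = (-1, 0, -1)/1.4142 = (-0.7071, 0.0000, -0.7071).
r_{12} = e_1·v_2 = -1.4142.
u_2 = v_2 + 1.4142·e_1 = (3.0000, -2.0000, -3.0000).
‖u_2‖ = 4.6904, so e_2 = (0.6396, -0.4264, -0.6396).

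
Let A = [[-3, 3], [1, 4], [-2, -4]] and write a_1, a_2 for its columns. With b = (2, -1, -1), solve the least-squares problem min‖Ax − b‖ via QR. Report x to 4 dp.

x = (-0.3947, 0.1752)

a_1 = (-3, 1, -2); ‖a_1‖ = 3.7417, so e_1 = (-0.8018, 0.2673, -0.5345).
e_1·a_2 = (-0.8018)·3 + 0.2673·4 + (-0.5345)·(-4) = 0.8018.
u_2 = a_2 − 0.8018·e_1 = (3.6429, 3.7857, -3.5714).
‖u_2‖ = 6.3527, so e_2 = (0.5734, 0.5959, -0.5622).
Qᵀb = (-1.3363, 1.1131).
Back-substitute: x_2 = 1.1131/6.3527 = 0.1752.
x_1 = (-1.3363 − 0.8018·0.1752)/3.7417 = -0.3947.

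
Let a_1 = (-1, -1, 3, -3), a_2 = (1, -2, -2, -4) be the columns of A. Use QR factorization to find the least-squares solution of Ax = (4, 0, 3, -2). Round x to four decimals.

e_1 = a_1/‖a_1‖ = (-1, -1, 3, -3)/4.4721 = (-0.2236, -0.2236, 0.6708, -0.6708).
r_{12} = e_1·a_2 = 1.5652.
u_2 = a_2 − 1.5652·e_1 = (1.3500, -1.6500, -3.0500, -2.9500).
‖u_2‖ = 4.7487, so e_2 = (0.2843, -0.3475, -0.6423, -0.6212).
Qᵀb = (2.4597, 0.4528).
Back-substitute: x_2 = 0.4528/4.7487 = 0.0953.
x_1 = (2.4597 − 1.5652·0.0953)/4.4721 = 0.5166.

x = (0.5166, 0.0953)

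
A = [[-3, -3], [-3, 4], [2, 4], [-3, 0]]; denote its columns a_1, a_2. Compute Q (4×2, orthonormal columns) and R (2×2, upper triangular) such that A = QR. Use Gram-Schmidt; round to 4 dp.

a_1 = (-3, -3, 2, -3); ‖a_1‖ = 5.5678, so e_1 = (-0.5388, -0.5388, 0.3592, -0.5388).
e_1·a_2 = (-0.5388)·(-3) + (-0.5388)·4 + 0.3592·4 + (-0.5388)·0 = 0.8980.
u_2 = a_2 − 0.8980·e_1 = (-2.5161, 4.4839, 3.6774, 0.4839).
‖u_2‖ = 6.3398, so e_2 = (-0.3969, 0.7073, 0.5800, 0.0763).

Q = [[-0.5388, -0.3969], [-0.5388, 0.7073], [0.3592, 0.5800], [-0.5388, 0.0763]], R = [[5.5678, 0.8980], [0.0000, 6.3398]]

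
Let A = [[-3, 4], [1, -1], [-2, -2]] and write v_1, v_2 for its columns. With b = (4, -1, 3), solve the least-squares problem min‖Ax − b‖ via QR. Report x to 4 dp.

v_1 = (-3, 1, -2); ‖v_1‖ = 3.7417, so q_1 = (-0.8018, 0.2673, -0.5345).
q_1·v_2 = (-0.8018)·4 + 0.2673·(-1) + (-0.5345)·(-2) = -2.4054.
u_2 = v_2 + 2.4054·q_1 = (2.0714, -0.3571, -3.2857).
‖u_2‖ = 3.9005, so q_2 = (0.5311, -0.0916, -0.8424).
Qᵀb = (-5.0780, -0.3113).
Back-substitute: x_2 = -0.3113/3.9005 = -0.0798.
x_1 = (-5.0780 + 2.4054·(-0.0798))/3.7417 = -1.4085.

x = (-1.4085, -0.0798)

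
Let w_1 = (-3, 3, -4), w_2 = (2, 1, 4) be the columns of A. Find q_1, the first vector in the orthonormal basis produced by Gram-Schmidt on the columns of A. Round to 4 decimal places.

q_1 = (-0.5145, 0.5145, -0.6860)

q_1 = w_1/‖w_1‖ = (-3, 3, -4)/5.8310 = (-0.5145, 0.5145, -0.6860).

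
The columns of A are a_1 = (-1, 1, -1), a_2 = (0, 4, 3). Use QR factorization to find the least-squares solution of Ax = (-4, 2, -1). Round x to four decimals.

x = (2.2973, 0.1081)

a_1 = (-1, 1, -1); ‖a_1‖ = 1.7321, so e_1 = (-0.5774, 0.5774, -0.5774).
e_1·a_2 = (-0.5774)·0 + 0.5774·4 + (-0.5774)·3 = 0.5774.
u_2 = a_2 − 0.5774·e_1 = (0.3333, 3.6667, 3.3333).
‖u_2‖ = 4.9666, so e_2 = (0.0671, 0.7383, 0.6712).
Qᵀb = (4.0415, 0.5369).
Back-substitute: x_2 = 0.5369/4.9666 = 0.1081.
x_1 = (4.0415 − 0.5774·0.1081)/1.7321 = 2.2973.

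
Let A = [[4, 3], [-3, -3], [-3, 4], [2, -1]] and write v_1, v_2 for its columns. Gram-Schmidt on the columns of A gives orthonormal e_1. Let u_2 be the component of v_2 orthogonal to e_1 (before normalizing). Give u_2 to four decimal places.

v_1 = (4, -3, -3, 2); ‖v_1‖ = 6.1644, so e_1 = (0.6489, -0.4867, -0.4867, 0.3244).
e_1·v_2 = 0.6489·3 + (-0.4867)·(-3) + (-0.4867)·4 + 0.3244·(-1) = 1.1355.
u_2 = v_2 − 1.1355·e_1 = (2.2632, -2.4474, 4.5526, -1.3684).

u_2 = (2.2632, -2.4474, 4.5526, -1.3684)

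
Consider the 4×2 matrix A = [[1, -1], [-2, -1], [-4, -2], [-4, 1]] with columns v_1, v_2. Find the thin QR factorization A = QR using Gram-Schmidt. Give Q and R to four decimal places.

Q = [[0.1644, -0.4514], [-0.3288, -0.2902], [-0.6576, -0.5803], [-0.6576, 0.6126]], R = [[6.0828, 0.8220], [0.0000, 2.5148]]

v_1 = (1, -2, -4, -4); ‖v_1‖ = 6.0828, so q_1 = (0.1644, -0.3288, -0.6576, -0.6576).
q_1·v_2 = 0.1644·(-1) + (-0.3288)·(-1) + (-0.6576)·(-2) + (-0.6576)·1 = 0.8220.
u_2 = v_2 − 0.8220·q_1 = (-1.1351, -0.7297, -1.4595, 1.5405).
‖u_2‖ = 2.5148, so q_2 = (-0.4514, -0.2902, -0.5803, 0.6126).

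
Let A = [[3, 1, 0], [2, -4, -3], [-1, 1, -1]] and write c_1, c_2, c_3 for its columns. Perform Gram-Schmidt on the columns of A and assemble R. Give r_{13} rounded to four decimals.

c_1 = (3, 2, -1); ‖c_1‖ = 3.7417, so e_1 = (0.8018, 0.5345, -0.2673).
r_{13} = e_1·c_3 = -1.3363.

r_{13} = -1.3363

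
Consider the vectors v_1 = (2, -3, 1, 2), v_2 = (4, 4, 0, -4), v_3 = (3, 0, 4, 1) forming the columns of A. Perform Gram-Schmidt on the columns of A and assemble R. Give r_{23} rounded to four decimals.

r_{23} = 2.5298

v_1 = (2, -3, 1, 2); ‖v_1‖ = 4.2426, so q_1 = (0.4714, -0.7071, 0.2357, 0.4714).
q_1·v_2 = 0.4714·4 + (-0.7071)·4 + 0.2357·0 + 0.4714·(-4) = -2.8284.
u_2 = v_2 + 2.8284·q_1 = (5.3333, 2.0000, 0.6667, -2.6667).
‖u_2‖ = 6.3246, so q_2 = (0.8433, 0.3162, 0.1054, -0.4216).
r_{23} = q_2·v_3 = 2.5298.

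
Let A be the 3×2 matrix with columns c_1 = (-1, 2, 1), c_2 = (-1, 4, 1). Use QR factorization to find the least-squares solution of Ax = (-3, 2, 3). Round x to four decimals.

c_1 = (-1, 2, 1); ‖c_1‖ = 2.4495, so q_1 = (-0.4082, 0.8165, 0.4082).
q_1·c_2 = (-0.4082)·(-1) + 0.8165·4 + 0.4082·1 = 4.0825.
u_2 = c_2 − 4.0825·q_1 = (0.6667, 0.6667, -0.6667).
‖u_2‖ = 1.1547, so q_2 = (0.5774, 0.5774, -0.5774).
Qᵀb = (4.0825, -2.3094).
Back-substitute: x_2 = -2.3094/1.1547 = -2.0000.
x_1 = (4.0825 − 4.0825·(-2.0000))/2.4495 = 5.0000.

x = (5.0000, -2.0000)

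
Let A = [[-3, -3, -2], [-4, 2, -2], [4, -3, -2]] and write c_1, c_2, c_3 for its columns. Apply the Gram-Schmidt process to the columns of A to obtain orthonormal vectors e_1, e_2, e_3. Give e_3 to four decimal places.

c_1 = (-3, -4, 4); ‖c_1‖ = 6.4031, so e_1 = (-0.4685, -0.6247, 0.6247).
e_1·c_2 = (-0.4685)·(-3) + (-0.6247)·2 + 0.6247·(-3) = -1.7179.
u_2 = c_2 + 1.7179·e_1 = (-3.8049, 0.9268, -1.9268).
‖u_2‖ = 4.3645, so e_2 = (-0.8718, 0.2124, -0.4415).
e_1·c_3 = (-0.4685)·(-2) + (-0.6247)·(-2) + 0.6247·(-2) = 0.9370; e_2·c_3 = (-0.8718)·(-2) + 0.2124·(-2) + (-0.4415)·(-2) = 2.2018.
u_3 = c_3 − 0.9370·e_1 − 2.2018·e_2 = (0.3585, -1.8822, -1.6133).
‖u_3‖ = 2.5048, so e_3 = (0.1431, -0.7514, -0.6441).

e_3 = (0.1431, -0.7514, -0.6441)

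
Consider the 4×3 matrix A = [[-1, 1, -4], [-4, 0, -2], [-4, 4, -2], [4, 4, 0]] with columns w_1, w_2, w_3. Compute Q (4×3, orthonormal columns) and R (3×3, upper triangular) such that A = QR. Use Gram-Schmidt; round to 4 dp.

q_1 = w_1/‖w_1‖ = (-1, -4, -4, 4)/7.0000 = (-0.1429, -0.5714, -0.5714, 0.5714).
r_{12} = q_1·w_2 = -0.1429.
u_2 = w_2 + 0.1429·q_1 = (0.9796, -0.0816, 3.9184, 4.0816).
‖u_2‖ = 5.7428, so q_2 = (0.1706, -0.0142, 0.6823, 0.7107).
r_{13} = q_1·w_3 = 2.8571; r_{23} = q_2·w_3 = -2.0185.
u_3 = w_3 − 2.8571·q_1 + 2.0185·q_2 = (-3.2475, -0.3960, 1.0099, -0.1980).
‖u_3‖ = 3.4296, so q_3 = (-0.9469, -0.1155, 0.2945, -0.0577).

Q = [[-0.1429, 0.1706, -0.9469], [-0.5714, -0.0142, -0.1155], [-0.5714, 0.6823, 0.2945], [0.5714, 0.7107, -0.0577]], R = [[7.0000, -0.1429, 2.8571], [0.0000, 5.7428, -2.0185], [0.0000, 0.0000, 3.4296]]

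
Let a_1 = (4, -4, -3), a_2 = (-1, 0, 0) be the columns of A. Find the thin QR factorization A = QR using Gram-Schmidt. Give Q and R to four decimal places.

Q = [[0.6247, -0.7809], [-0.6247, -0.4998], [-0.4685, -0.3748]], R = [[6.4031, -0.6247], [0.0000, 0.7809]]

e_1 = a_1/‖a_1‖ = (4, -4, -3)/6.4031 = (0.6247, -0.6247, -0.4685).
r_{12} = e_1·a_2 = -0.6247.
u_2 = a_2 + 0.6247·e_1 = (-0.6098, -0.3902, -0.2927).
‖u_2‖ = 0.7809, so e_2 = (-0.7809, -0.4998, -0.3748).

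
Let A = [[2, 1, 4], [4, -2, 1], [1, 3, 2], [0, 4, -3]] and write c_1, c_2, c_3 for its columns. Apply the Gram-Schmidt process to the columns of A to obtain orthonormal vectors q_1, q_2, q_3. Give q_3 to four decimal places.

c_1 = (2, 4, 1, 0); ‖c_1‖ = 4.5826, so q_1 = (0.4364, 0.8729, 0.2182, 0.0000).
q_1·c_2 = 0.4364·1 + 0.8729·(-2) + 0.2182·3 + 0.0000·4 = -0.6547.
u_2 = c_2 + 0.6547·q_1 = (1.2857, -1.4286, 3.1429, 4.0000).
‖u_2‖ = 5.4380, so q_2 = (0.2364, -0.2627, 0.5779, 0.7356).
q_1·c_3 = 0.4364·4 + 0.8729·1 + 0.2182·2 + 0.0000·(-3) = 3.0551; q_2·c_3 = 0.2364·4 + (-0.2627)·1 + 0.5779·2 + 0.7356·(-3) = -0.3678.
u_3 = c_3 − 3.0551·q_1 + 0.3678·q_2 = (2.7536, -1.7633, 1.5459, -2.7295).
‖u_3‖ = 4.5312, so q_3 = (0.6077, -0.3891, 0.3412, -0.6024).

q_3 = (0.6077, -0.3891, 0.3412, -0.6024)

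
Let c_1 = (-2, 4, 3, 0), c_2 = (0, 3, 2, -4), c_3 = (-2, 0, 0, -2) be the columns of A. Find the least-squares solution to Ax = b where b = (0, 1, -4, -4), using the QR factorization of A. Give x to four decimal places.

x = (-0.7925, 0.6712, 0.7251)

e_1 = c_1/‖c_1‖ = (-2, 4, 3, 0)/5.3852 = (-0.3714, 0.7428, 0.5571, 0.0000).
r_{12} = e_1·c_2 = 3.3425.
u_2 = c_2 − 3.3425·e_1 = (1.2414, 0.5172, 0.1379, -4.0000).
‖u_2‖ = 4.2223, so e_2 = (0.2940, 0.1225, 0.0327, -0.9474).
r_{13} = e_1·c_3 = 0.7428; r_{23} = e_2·c_3 = 1.3067.
u_3 = c_3 − 0.7428·e_1 − 1.3067·e_2 = (-2.1083, -0.7118, -0.4565, -0.7621).
‖u_3‖ = 2.3960, so e_3 = (-0.8799, -0.2971, -0.1905, -0.3181).
Qᵀb = (-1.4856, 3.7813, 1.7373).
Back-substitute: x_3 = 1.7373/2.3960 = 0.7251.
x_2 = (3.7813 − 1.3067·0.7251)/4.2223 = 0.6712.
x_1 = (-1.4856 − 3.3425·0.6712 − 0.7428·0.7251)/5.3852 = -0.7925.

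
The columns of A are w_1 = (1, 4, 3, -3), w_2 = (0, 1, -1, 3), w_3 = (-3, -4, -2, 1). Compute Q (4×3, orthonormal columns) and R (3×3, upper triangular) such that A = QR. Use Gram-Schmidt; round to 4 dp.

Q = [[0.1690, 0.0755, -0.9824], [0.6761, 0.6321, 0.1556], [0.5071, -0.1038, 0.1022], [-0.5071, 0.7642, -0.0178]], R = [[5.9161, -1.3522, -4.7329], [0.0000, 3.0284, -1.7831], [0.0000, 0.0000, 2.1025]]

w_1 = (1, 4, 3, -3); ‖w_1‖ = 5.9161, so q_1 = (0.1690, 0.6761, 0.5071, -0.5071).
q_1·w_2 = 0.1690·0 + 0.6761·1 + 0.5071·(-1) + (-0.5071)·3 = -1.3522.
u_2 = w_2 + 1.3522·q_1 = (0.2286, 1.9143, -0.3143, 2.3143).
‖u_2‖ = 3.0284, so q_2 = (0.0755, 0.6321, -0.1038, 0.7642).
q_1·w_3 = 0.1690·(-3) + 0.6761·(-4) + 0.5071·(-2) + (-0.5071)·1 = -4.7329; q_2·w_3 = 0.0755·(-3) + 0.6321·(-4) + (-0.1038)·(-2) + 0.7642·1 = -1.7831.
u_3 = w_3 + 4.7329·q_1 + 1.7831·q_2 = (-2.0654, 0.3271, 0.2150, -0.0374).
‖u_3‖ = 2.1025, so q_3 = (-0.9824, 0.1556, 0.1022, -0.0178).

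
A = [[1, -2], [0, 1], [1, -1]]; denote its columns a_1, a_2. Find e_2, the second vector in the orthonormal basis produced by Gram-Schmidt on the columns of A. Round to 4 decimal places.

a_1 = (1, 0, 1); ‖a_1‖ = 1.4142, so e_1 = (0.7071, 0.0000, 0.7071).
e_1·a_2 = 0.7071·(-2) + 0.0000·1 + 0.7071·(-1) = -2.1213.
u_2 = a_2 + 2.1213·e_1 = (-0.5000, 1.0000, 0.5000).
‖u_2‖ = 1.2247, so e_2 = (-0.4082, 0.8165, 0.4082).

e_2 = (-0.4082, 0.8165, 0.4082)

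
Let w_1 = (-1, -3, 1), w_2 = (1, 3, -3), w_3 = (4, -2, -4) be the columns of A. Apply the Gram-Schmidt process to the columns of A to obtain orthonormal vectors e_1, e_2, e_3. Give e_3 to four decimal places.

e_1 = w_1/‖w_1‖ = (-1, -3, 1)/3.3166 = (-0.3015, -0.9045, 0.3015).
r_{12} = e_1·w_2 = -3.9196.
u_2 = w_2 + 3.9196·e_1 = (-0.1818, -0.5455, -1.8182).
‖u_2‖ = 1.9069, so e_2 = (-0.0953, -0.2860, -0.9535).
r_{13} = e_1·w_3 = -0.6030; r_{23} = e_2·w_3 = 4.0045.
u_3 = w_3 + 0.6030·e_1 − 4.0045·e_2 = (4.2000, -1.4000, 0.0000).
‖u_3‖ = 4.4272, so e_3 = (0.9487, -0.3162, 0.0000).

e_3 = (0.9487, -0.3162, 0.0000)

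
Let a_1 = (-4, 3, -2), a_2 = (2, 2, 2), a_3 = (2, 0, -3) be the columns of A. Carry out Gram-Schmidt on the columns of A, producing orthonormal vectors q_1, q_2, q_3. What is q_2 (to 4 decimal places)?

q_2 = (0.3574, 0.7990, 0.4836)

q_1 = a_1/‖a_1‖ = (-4, 3, -2)/5.3852 = (-0.7428, 0.5571, -0.3714).
r_{12} = q_1·a_2 = -1.1142.
u_2 = a_2 + 1.1142·q_1 = (1.1724, 2.6207, 1.5862).
‖u_2‖ = 3.2800, so q_2 = (0.3574, 0.7990, 0.4836).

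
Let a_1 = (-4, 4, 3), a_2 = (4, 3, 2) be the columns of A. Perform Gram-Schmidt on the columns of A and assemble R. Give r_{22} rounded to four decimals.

q_1 = a_1/‖a_1‖ = (-4, 4, 3)/6.4031 = (-0.6247, 0.6247, 0.4685).
r_{12} = q_1·a_2 = 0.3123.
u_2 = a_2 − 0.3123·q_1 = (4.1951, 2.8049, 1.8537).
r_{22} = ‖u_2‖ = 5.3761.

r_{22} = 5.3761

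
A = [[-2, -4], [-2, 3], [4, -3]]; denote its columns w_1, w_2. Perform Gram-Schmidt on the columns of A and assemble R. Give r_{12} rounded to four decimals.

r_{12} = -2.0412

w_1 = (-2, -2, 4); ‖w_1‖ = 4.8990, so q_1 = (-0.4082, -0.4082, 0.8165).
r_{12} = q_1·w_2 = -2.0412.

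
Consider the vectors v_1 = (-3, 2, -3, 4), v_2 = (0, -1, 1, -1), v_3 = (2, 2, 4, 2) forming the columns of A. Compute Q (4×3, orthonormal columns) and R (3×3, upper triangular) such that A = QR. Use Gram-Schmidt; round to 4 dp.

v_1 = (-3, 2, -3, 4); ‖v_1‖ = 6.1644, so e_1 = (-0.4867, 0.3244, -0.4867, 0.6489).
e_1·v_2 = (-0.4867)·0 + 0.3244·(-1) + (-0.4867)·1 + 0.6489·(-1) = -1.4600.
u_2 = v_2 + 1.4600·e_1 = (-0.7105, -0.5263, 0.2895, -0.0526).
‖u_2‖ = 0.9319, so e_2 = (-0.7625, -0.5648, 0.3106, -0.0565).
e_1·v_3 = (-0.4867)·2 + 0.3244·2 + (-0.4867)·4 + 0.6489·2 = -0.9733; e_2·v_3 = (-0.7625)·2 + (-0.5648)·2 + 0.3106·4 + (-0.0565)·2 = -1.5249.
u_3 = v_3 + 0.9733·e_1 + 1.5249·e_2 = (0.3636, 1.4545, 4.0000, 2.5455).
‖u_3‖ = 4.9727, so e_3 = (0.0731, 0.2925, 0.8044, 0.5119).

Q = [[-0.4867, -0.7625, 0.0731], [0.3244, -0.5648, 0.2925], [-0.4867, 0.3106, 0.8044], [0.6489, -0.0565, 0.5119]], R = [[6.1644, -1.4600, -0.9733], [0.0000, 0.9319, -1.5249], [0.0000, 0.0000, 4.9727]]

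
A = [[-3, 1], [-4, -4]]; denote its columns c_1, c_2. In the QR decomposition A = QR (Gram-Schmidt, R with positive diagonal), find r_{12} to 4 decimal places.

r_{12} = 2.6000

c_1 = (-3, -4); ‖c_1‖ = 5.0000, so e_1 = (-0.6000, -0.8000).
r_{12} = e_1·c_2 = 2.6000.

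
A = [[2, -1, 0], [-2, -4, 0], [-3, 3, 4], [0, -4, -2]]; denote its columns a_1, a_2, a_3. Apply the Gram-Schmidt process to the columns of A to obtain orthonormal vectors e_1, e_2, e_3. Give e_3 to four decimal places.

e_1 = a_1/‖a_1‖ = (2, -2, -3, 0)/4.1231 = (0.4851, -0.4851, -0.7276, 0.0000).
r_{12} = e_1·a_2 = -0.7276.
u_2 = a_2 + 0.7276·e_1 = (-0.6471, -4.3529, 2.4706, -4.0000).
‖u_2‖ = 6.4398, so e_2 = (-0.1005, -0.6759, 0.3836, -0.6211).
r_{13} = e_1·a_3 = -2.9104; r_{23} = e_2·a_3 = 2.7769.
u_3 = a_3 + 2.9104·e_1 − 2.7769·e_2 = (1.6908, 0.4652, 0.8170, -0.2752).
‖u_3‖ = 1.9541, so e_3 = (0.8653, 0.2381, 0.4181, -0.1408).

e_3 = (0.8653, 0.2381, 0.4181, -0.1408)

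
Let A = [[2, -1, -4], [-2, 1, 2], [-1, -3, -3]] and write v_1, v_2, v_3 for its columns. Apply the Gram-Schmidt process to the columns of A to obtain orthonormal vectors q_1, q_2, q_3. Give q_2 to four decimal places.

v_1 = (2, -2, -1); ‖v_1‖ = 3.0000, so q_1 = (0.6667, -0.6667, -0.3333).
q_1·v_2 = 0.6667·(-1) + (-0.6667)·1 + (-0.3333)·(-3) = -0.3333.
u_2 = v_2 + 0.3333·q_1 = (-0.7778, 0.7778, -3.1111).
‖u_2‖ = 3.2998, so q_2 = (-0.2357, 0.2357, -0.9428).

q_2 = (-0.2357, 0.2357, -0.9428)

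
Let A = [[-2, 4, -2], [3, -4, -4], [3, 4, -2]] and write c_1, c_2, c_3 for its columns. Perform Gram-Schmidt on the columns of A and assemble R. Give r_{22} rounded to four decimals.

c_1 = (-2, 3, 3); ‖c_1‖ = 4.6904, so e_1 = (-0.4264, 0.6396, 0.6396).
e_1·c_2 = (-0.4264)·4 + 0.6396·(-4) + 0.6396·4 = -1.7056.
u_2 = c_2 + 1.7056·e_1 = (3.2727, -2.9091, 5.0909).
r_{22} = ‖u_2‖ = 6.7150.

r_{22} = 6.7150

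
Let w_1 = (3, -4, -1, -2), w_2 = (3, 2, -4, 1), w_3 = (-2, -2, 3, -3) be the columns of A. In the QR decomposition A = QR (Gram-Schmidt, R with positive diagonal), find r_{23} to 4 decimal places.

r_{23} = -4.6791

w_1 = (3, -4, -1, -2); ‖w_1‖ = 5.4772, so q_1 = (0.5477, -0.7303, -0.1826, -0.3651).
q_1·w_2 = 0.5477·3 + (-0.7303)·2 + (-0.1826)·(-4) + (-0.3651)·1 = 0.5477.
u_2 = w_2 − 0.5477·q_1 = (2.7000, 2.4000, -3.9000, 1.2000).
‖u_2‖ = 5.4498, so q_2 = (0.4954, 0.4404, -0.7156, 0.2202).
r_{23} = q_2·w_3 = -4.6791.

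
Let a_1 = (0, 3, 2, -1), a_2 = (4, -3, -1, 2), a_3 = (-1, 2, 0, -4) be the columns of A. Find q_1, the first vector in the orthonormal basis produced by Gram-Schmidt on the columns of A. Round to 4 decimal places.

q_1 = (0.0000, 0.8018, 0.5345, -0.2673)

a_1 = (0, 3, 2, -1); ‖a_1‖ = 3.7417, so q_1 = (0.0000, 0.8018, 0.5345, -0.2673).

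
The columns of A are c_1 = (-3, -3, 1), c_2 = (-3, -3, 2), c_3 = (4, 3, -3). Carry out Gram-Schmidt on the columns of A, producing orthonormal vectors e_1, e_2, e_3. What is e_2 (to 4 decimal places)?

c_1 = (-3, -3, 1); ‖c_1‖ = 4.3589, so e_1 = (-0.6882, -0.6882, 0.2294).
e_1·c_2 = (-0.6882)·(-3) + (-0.6882)·(-3) + 0.2294·2 = 4.5883.
u_2 = c_2 − 4.5883·e_1 = (0.1579, 0.1579, 0.9474).
‖u_2‖ = 0.9733, so e_2 = (0.1622, 0.1622, 0.9733).

e_2 = (0.1622, 0.1622, 0.9733)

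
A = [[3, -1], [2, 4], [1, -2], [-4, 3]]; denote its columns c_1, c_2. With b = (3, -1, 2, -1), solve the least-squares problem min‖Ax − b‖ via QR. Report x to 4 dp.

q_1 = c_1/‖c_1‖ = (3, 2, 1, -4)/5.4772 = (0.5477, 0.3651, 0.1826, -0.7303).
r_{12} = q_1·c_2 = -1.6432.
u_2 = c_2 + 1.6432·q_1 = (-0.1000, 4.6000, -1.7000, 1.8000).
‖u_2‖ = 5.2249, so q_2 = (-0.0191, 0.8804, -0.3254, 0.3445).
Qᵀb = (2.3735, -1.9330).
Back-substitute: x_2 = -1.9330/5.2249 = -0.3700.
x_1 = (2.3735 + 1.6432·(-0.3700))/5.4772 = 0.3223.

x = (0.3223, -0.3700)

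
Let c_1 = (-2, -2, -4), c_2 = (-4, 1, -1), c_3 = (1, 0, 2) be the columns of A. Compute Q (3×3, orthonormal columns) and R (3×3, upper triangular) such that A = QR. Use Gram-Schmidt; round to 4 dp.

c_1 = (-2, -2, -4); ‖c_1‖ = 4.8990, so e_1 = (-0.4082, -0.4082, -0.8165).
e_1·c_2 = (-0.4082)·(-4) + (-0.4082)·1 + (-0.8165)·(-1) = 2.0412.
u_2 = c_2 − 2.0412·e_1 = (-3.1667, 1.8333, 0.6667).
‖u_2‖ = 3.7193, so e_2 = (-0.8514, 0.4929, 0.1792).
e_1·c_3 = (-0.4082)·1 + (-0.4082)·0 + (-0.8165)·2 = -2.0412; e_2·c_3 = (-0.8514)·1 + 0.4929·0 + 0.1792·2 = -0.4929.
u_3 = c_3 + 2.0412·e_1 + 0.4929·e_2 = (-0.2530, -0.5904, 0.4217).
‖u_3‖ = 0.7683, so e_3 = (-0.3293, -0.7683, 0.5488).

Q = [[-0.4082, -0.8514, -0.3293], [-0.4082, 0.4929, -0.7683], [-0.8165, 0.1792, 0.5488]], R = [[4.8990, 2.0412, -2.0412], [0.0000, 3.7193, -0.4929], [0.0000, 0.0000, 0.7683]]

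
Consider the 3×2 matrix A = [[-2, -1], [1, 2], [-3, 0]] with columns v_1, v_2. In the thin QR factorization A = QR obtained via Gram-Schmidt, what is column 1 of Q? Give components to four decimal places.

v_1 = (-2, 1, -3); ‖v_1‖ = 3.7417, so q_1 = (-0.5345, 0.2673, -0.8018).

q_1 = (-0.5345, 0.2673, -0.8018)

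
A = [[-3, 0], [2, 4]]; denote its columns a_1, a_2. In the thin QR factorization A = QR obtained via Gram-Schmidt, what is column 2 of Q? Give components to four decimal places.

q_1 = a_1/‖a_1‖ = (-3, 2)/3.6056 = (-0.8321, 0.5547).
r_{12} = q_1·a_2 = 2.2188.
u_2 = a_2 − 2.2188·q_1 = (1.8462, 2.7692).
‖u_2‖ = 3.3282, so q_2 = (0.5547, 0.8321).

q_2 = (0.5547, 0.8321)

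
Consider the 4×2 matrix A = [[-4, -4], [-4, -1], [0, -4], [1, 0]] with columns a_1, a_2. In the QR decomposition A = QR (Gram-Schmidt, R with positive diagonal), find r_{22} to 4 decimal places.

a_1 = (-4, -4, 0, 1); ‖a_1‖ = 5.7446, so q_1 = (-0.6963, -0.6963, 0.0000, 0.1741).
q_1·a_2 = (-0.6963)·(-4) + (-0.6963)·(-1) + 0.0000·(-4) + 0.1741·0 = 3.4816.
u_2 = a_2 − 3.4816·q_1 = (-1.5758, 1.4242, -4.0000, -0.6061).
r_{22} = ‖u_2‖ = 4.5693.

r_{22} = 4.5693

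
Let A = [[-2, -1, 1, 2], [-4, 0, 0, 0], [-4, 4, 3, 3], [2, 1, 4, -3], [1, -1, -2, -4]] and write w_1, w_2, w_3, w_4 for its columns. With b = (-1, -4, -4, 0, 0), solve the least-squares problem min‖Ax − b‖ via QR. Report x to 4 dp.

w_1 = (-2, -4, -4, 2, 1); ‖w_1‖ = 6.4031, so e_1 = (-0.3123, -0.6247, -0.6247, 0.3123, 0.1562).
e_1·w_2 = (-0.3123)·(-1) + (-0.6247)·0 + (-0.6247)·4 + 0.3123·1 + 0.1562·(-1) = -2.0303.
u_2 = w_2 + 2.0303·e_1 = (-1.6341, -1.2683, 2.7317, 1.6341, -0.6829).
‖u_2‖ = 3.8572, so e_2 = (-0.4237, -0.3288, 0.7082, 0.4237, -0.1771).
e_1·w_3 = (-0.3123)·1 + (-0.6247)·0 + (-0.6247)·3 + 0.3123·4 + 0.1562·(-2) = -1.2494; e_2·w_3 = (-0.4237)·1 + (-0.3288)·0 + 0.7082·3 + 0.4237·4 + (-0.1771)·(-2) = 3.7497.
u_3 = w_3 + 1.2494·e_1 − 3.7497·e_2 = (2.1984, 0.4525, -0.4361, 2.8016, -1.1410).
‖u_3‖ = 3.7919, so e_3 = (0.5797, 0.1193, -0.1150, 0.7388, -0.3009).
e_1·w_4 = (-0.3123)·2 + (-0.6247)·0 + (-0.6247)·3 + 0.3123·(-3) + 0.1562·(-4) = -4.0605; e_2·w_4 = (-0.4237)·2 + (-0.3288)·0 + 0.7082·3 + 0.4237·(-3) + (-0.1771)·(-4) = 0.7145; e_3·w_4 = 0.5797·2 + 0.1193·0 + (-0.1150)·3 + 0.7388·(-3) + (-0.3009)·(-4) = -0.1984.
u_4 = w_4 + 4.0605·e_1 − 0.7145·e_2 + 0.1984·e_3 = (1.1495, -2.2780, -0.0654, -1.8878, -3.2991).
‖u_4‖ = 4.5785, so e_4 = (0.2511, -0.4975, -0.0143, -0.4123, -0.7206).
Qᵀb = (5.3099, -1.0939, -0.5970, 1.7963).
Back-substitute: x_4 = 1.7963/4.5785 = 0.3923.
x_3 = (-0.5970 + 0.1984·0.3923)/3.7919 = -0.1369.
x_2 = (-1.0939 − 3.7497·(-0.1369) − 0.7145·0.3923)/3.8572 = -0.2232.
x_1 = (5.3099 + 2.0303·(-0.2232) + 1.2494·(-0.1369) + 4.0605·0.3923)/6.4031 = 0.9806.

x = (0.9806, -0.2232, -0.1369, 0.3923)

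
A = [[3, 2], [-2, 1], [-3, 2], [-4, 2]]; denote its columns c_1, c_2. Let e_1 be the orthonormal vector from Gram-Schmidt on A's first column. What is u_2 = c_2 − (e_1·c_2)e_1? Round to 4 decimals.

u_2 = (2.7895, 0.4737, 1.2105, 0.9474)

c_1 = (3, -2, -3, -4); ‖c_1‖ = 6.1644, so e_1 = (0.4867, -0.3244, -0.4867, -0.6489).
e_1·c_2 = 0.4867·2 + (-0.3244)·1 + (-0.4867)·2 + (-0.6489)·2 = -1.6222.
u_2 = c_2 + 1.6222·e_1 = (2.7895, 0.4737, 1.2105, 0.9474).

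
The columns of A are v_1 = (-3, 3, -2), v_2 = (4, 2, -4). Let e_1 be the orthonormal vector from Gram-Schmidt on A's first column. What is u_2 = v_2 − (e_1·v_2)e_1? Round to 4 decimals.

v_1 = (-3, 3, -2); ‖v_1‖ = 4.6904, so e_1 = (-0.6396, 0.6396, -0.4264).
e_1·v_2 = (-0.6396)·4 + 0.6396·2 + (-0.4264)·(-4) = 0.4264.
u_2 = v_2 − 0.4264·e_1 = (4.2727, 1.7273, -3.8182).

u_2 = (4.2727, 1.7273, -3.8182)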